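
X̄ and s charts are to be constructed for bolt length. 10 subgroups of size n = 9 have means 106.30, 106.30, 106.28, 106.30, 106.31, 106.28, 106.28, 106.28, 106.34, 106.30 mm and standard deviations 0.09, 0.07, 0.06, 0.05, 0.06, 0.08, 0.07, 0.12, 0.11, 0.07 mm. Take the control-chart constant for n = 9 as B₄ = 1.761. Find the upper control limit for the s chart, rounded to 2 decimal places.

0.14

s̄ = (0.09 + 0.07 + 0.06 + 0.05 + 0.06 + 0.08 + 0.07 + 0.12 + 0.11 + 0.07) / 10 = 0.0780
UCL_s = B₄·s̄ = 1.761 × 0.0780 = 0.1374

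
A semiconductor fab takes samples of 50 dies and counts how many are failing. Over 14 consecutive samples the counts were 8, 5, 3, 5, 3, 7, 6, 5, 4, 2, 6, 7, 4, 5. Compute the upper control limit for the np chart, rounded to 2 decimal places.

11.36

p̄ = Σdᵢ / (k·n) = 70 / (14 × 50) = 0.10000
UCL = np̄ + 3·√(np̄(1−p̄)) = 5.0000 + 3 × √(5.0000×0.90000) = 5.0000 + 3 × 2.1213 = 11.3640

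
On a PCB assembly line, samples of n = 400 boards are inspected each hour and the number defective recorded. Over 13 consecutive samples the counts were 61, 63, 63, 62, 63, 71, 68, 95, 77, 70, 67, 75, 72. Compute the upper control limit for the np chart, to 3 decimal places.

p̄ = Σdᵢ / (k·n) = 907 / (13 × 400) = 0.17442
UCL = np̄ + 3·√(np̄(1−p̄)) = 69.7692 + 3 × √(69.7692×0.82558) = 69.7692 + 3 × 7.5895 = 92.5376

92.538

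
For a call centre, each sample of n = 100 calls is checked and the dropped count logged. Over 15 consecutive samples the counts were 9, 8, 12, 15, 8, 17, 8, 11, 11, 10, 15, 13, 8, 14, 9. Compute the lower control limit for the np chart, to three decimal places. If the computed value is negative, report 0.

1.739

p̄ = Σdᵢ / (k·n) = 168 / (15 × 100) = 0.11200
LCL = np̄ − 3·√(np̄(1−p̄)) = 11.2000 − 3 × 3.1537 = 1.7390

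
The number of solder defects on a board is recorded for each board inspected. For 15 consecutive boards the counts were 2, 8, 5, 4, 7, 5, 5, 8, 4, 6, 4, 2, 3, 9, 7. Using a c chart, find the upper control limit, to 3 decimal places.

12.151

c̄ = (2 + 8 + 5 + 4 + 7 + 5 + 5 + 8 + 4 + 6 + 4 + 2 + 3 + 9 + 7) / 15 = 79 / 15 = 5.2667
UCL = c̄ + 3√c̄ = 5.2667 + 3 × √5.2667 = 5.2667 + 3 × 2.2949 = 12.1514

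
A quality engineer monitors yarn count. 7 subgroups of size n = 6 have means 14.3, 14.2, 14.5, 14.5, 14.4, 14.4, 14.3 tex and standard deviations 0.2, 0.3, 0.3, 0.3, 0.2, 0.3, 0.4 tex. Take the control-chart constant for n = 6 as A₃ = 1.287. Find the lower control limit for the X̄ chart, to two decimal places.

X̄̄ = (14.3 + 14.2 + 14.5 + 14.5 + 14.4 + 14.4 + 14.3) / 7 = 14.3714
s̄ = (0.2 + 0.3 + 0.3 + 0.3 + 0.2 + 0.3 + 0.4) / 7 = 0.2857
LCL = X̄̄ − A₃·s̄ = 14.3714 − 1.287 × 0.2857 = 14.0037

14.00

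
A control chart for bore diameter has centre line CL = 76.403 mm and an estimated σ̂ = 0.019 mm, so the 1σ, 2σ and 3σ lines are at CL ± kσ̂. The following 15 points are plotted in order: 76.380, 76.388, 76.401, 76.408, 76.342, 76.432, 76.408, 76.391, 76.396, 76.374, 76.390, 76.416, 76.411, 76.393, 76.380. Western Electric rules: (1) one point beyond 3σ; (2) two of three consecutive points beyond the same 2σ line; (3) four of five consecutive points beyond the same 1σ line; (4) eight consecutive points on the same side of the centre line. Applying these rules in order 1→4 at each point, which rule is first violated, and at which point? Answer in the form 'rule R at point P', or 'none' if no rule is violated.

Zone of each point (C = within 1σ̂, B = 1σ̂–2σ̂, A = 2σ̂–3σ̂, * = beyond 3σ̂; sign = side of CL): 1:-B, 2:-C, 3:-C, 4:+C, 5:-*, 6:+B, 7:+C, 8:-C, 9:-C, 10:-B, 11:-C, 12:+C, 13:+C, 14:-C, 15:-B
Rule 1 (one point beyond the 3σ limits) is satisfied at point 5.

rule 1 at point 5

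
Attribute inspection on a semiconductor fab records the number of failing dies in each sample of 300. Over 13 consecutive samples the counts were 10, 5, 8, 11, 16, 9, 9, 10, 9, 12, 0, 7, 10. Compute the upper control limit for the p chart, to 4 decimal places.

p̄ = Σdᵢ / (k·n) = 116 / (13 × 300) = 0.02974
UCL = p̄ + 3·√(p̄(1−p̄)/n) = 0.02974 + 3 × √(0.02974×0.97026/300) = 0.02974 + 3 × 0.00981 = 0.05917

0.0592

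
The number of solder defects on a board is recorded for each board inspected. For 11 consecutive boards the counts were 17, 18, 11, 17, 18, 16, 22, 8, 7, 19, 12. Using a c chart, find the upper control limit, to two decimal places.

26.62

c̄ = (17 + 18 + 11 + 17 + 18 + 16 + 22 + 8 + 7 + 19 + 12) / 11 = 165 / 11 = 15.0000
UCL = c̄ + 3√c̄ = 15.0000 + 3 × √15.0000 = 15.0000 + 3 × 3.8730 = 26.6190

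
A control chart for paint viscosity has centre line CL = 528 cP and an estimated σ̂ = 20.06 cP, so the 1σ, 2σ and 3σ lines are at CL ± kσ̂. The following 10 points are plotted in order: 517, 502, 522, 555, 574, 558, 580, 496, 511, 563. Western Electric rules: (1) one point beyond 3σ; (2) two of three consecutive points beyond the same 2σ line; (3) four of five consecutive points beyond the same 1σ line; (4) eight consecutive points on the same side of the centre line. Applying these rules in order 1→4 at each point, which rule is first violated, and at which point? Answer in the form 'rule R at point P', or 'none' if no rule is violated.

rule 2 at point 7

Zone of each point (C = within 1σ̂, B = 1σ̂–2σ̂, A = 2σ̂–3σ̂, * = beyond 3σ̂; sign = side of CL): 1:-C, 2:-B, 3:-C, 4:+B, 5:+A, 6:+B, 7:+A, 8:-B, 9:-C, 10:+B
Rule 2 (two of three consecutive points beyond the same 2σ limit) is satisfied at point 7.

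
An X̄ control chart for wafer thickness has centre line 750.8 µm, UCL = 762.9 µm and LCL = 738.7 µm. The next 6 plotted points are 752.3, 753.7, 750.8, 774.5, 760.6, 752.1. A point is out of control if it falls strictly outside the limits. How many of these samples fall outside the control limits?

1

Compare each point to [738.7, 762.9]: sample 4 = 774.5 > UCL.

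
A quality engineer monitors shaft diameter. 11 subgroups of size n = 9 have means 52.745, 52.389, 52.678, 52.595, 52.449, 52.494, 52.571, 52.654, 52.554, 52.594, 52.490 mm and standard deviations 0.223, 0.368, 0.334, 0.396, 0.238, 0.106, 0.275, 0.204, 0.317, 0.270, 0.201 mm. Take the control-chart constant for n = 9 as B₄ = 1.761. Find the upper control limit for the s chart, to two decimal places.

0.47

s̄ = (0.223 + 0.368 + 0.334 + 0.396 + 0.238 + 0.106 + 0.275 + 0.204 + 0.317 + 0.270 + 0.201) / 11 = 0.2665
UCL_s = B₄·s̄ = 1.761 × 0.2665 = 0.4694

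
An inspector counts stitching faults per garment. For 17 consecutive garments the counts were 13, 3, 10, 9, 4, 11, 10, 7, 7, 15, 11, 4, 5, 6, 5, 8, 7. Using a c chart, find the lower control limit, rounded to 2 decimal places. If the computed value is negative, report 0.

0.00

c̄ = (13 + 3 + 10 + 9 + 4 + 11 + 10 + 7 + 7 + 15 + 11 + 4 + 5 + 6 + 5 + 8 + 7) / 17 = 135 / 17 = 7.9412
LCL = c̄ − 3√c̄ = 7.9412 − 3 × 2.8180 = -0.5129 → 0 (cannot be negative)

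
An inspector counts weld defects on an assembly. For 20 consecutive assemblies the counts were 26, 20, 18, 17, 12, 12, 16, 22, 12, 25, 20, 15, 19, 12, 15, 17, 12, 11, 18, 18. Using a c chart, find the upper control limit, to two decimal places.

29.16

c̄ = (26 + 20 + 18 + 17 + 12 + 12 + 16 + 22 + 12 + 25 + 20 + 15 + 19 + 12 + 15 + 17 + 12 + 11 + 18 + 18) / 20 = 337 / 20 = 16.8500
UCL = c̄ + 3√c̄ = 16.8500 + 3 × √16.8500 = 16.8500 + 3 × 4.1049 = 29.1646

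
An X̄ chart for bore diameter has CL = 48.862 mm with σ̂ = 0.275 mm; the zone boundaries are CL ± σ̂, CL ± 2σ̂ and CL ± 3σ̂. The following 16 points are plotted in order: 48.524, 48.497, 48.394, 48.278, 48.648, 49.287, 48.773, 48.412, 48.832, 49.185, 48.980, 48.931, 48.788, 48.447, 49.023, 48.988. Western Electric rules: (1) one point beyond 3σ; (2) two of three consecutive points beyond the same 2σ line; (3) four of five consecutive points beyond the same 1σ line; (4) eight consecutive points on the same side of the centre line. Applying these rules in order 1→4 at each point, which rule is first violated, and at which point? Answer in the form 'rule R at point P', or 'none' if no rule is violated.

Zone of each point (C = within 1σ̂, B = 1σ̂–2σ̂, A = 2σ̂–3σ̂, * = beyond 3σ̂; sign = side of CL): 1:-B, 2:-B, 3:-B, 4:-A, 5:-C, 6:+B, 7:-C, 8:-B, 9:-C, 10:+B, 11:+C, 12:+C, 13:-C, 14:-B, 15:+C, 16:+C
Rule 3 (four of five consecutive points beyond the same 1σ limit) is satisfied at point 4.

rule 3 at point 4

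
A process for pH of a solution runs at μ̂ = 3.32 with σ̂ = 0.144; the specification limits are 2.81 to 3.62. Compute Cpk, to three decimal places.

Cpu = (USL − μ̂) / (3σ̂) = (3.62 − 3.32) / (3 × 0.144) = 0.6944; Cpl = (μ̂ − LSL) / (3σ̂) = (3.32 − 2.81) / (3 × 0.144) = 1.1806; Cpk = min(Cpu, Cpl) = 0.6944

0.694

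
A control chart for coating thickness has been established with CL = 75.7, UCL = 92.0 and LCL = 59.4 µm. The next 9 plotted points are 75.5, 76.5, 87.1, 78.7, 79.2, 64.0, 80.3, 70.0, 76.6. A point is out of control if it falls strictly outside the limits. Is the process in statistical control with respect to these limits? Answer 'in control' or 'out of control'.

in control

All 9 points lie within [59.4, 92.0].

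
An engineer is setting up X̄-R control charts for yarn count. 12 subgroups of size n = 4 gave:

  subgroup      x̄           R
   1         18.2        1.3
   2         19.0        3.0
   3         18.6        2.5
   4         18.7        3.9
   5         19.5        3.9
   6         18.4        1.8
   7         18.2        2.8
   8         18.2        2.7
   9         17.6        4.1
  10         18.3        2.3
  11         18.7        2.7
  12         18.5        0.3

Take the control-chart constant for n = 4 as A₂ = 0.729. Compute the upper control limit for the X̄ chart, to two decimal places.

20.39

X̄̄ = (18.2 + 19.0 + 18.6 + 18.7 + 19.5 + 18.4 + 18.2 + 18.2 + 17.6 + 18.3 + 18.7 + 18.5) / 12 = 221.9000 / 12 = 18.4917
R̄ = (1.3 + 3.0 + 2.5 + 3.9 + 3.9 + 1.8 + 2.8 + 2.7 + 4.1 + 2.3 + 2.7 + 0.3) / 12 = 31.3000 / 12 = 2.6083
UCL = X̄̄ + A₂·R̄ = 18.4917 + 0.729 × 2.6083 = 20.3931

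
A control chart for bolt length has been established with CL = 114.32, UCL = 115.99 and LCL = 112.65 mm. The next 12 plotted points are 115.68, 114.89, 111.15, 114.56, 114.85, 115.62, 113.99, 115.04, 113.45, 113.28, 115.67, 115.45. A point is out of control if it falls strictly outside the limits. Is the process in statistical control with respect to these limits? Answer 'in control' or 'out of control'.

out of control

Compare each point to [112.65, 115.99]: sample 3 = 111.15 < LCL.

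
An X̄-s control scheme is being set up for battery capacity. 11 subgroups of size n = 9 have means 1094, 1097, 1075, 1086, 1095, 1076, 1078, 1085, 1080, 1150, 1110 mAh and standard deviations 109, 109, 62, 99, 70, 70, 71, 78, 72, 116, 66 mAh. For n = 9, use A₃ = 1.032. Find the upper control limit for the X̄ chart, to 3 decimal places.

1179.773

X̄̄ = (1094 + 1097 + 1075 + 1086 + 1095 + 1076 + 1078 + 1085 + 1080 + 1150 + 1110) / 11 = 1093.2727
s̄ = (109 + 109 + 62 + 99 + 70 + 70 + 71 + 78 + 72 + 116 + 66) / 11 = 83.8182
UCL = X̄̄ + A₃·s̄ = 1093.2727 + 1.032 × 83.8182 = 1179.7731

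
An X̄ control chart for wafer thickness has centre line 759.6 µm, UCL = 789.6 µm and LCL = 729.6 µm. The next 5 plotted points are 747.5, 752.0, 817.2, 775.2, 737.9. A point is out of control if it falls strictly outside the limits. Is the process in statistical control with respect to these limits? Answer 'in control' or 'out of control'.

Compare each point to [729.6, 789.6]: sample 3 = 817.2 > UCL.

out of control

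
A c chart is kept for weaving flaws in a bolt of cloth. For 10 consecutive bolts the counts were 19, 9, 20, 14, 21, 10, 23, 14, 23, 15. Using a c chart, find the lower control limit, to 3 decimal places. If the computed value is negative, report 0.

4.504

c̄ = (19 + 9 + 20 + 14 + 21 + 10 + 23 + 14 + 23 + 15) / 10 = 168 / 10 = 16.8000
LCL = c̄ − 3√c̄ = 16.8000 − 3 × 4.0988 = 4.5037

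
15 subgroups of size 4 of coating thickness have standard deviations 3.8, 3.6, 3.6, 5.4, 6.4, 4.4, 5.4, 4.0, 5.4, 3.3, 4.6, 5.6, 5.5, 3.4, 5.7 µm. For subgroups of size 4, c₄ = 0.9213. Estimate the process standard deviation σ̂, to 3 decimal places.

s̄ = (3.8 + 3.6 + 3.6 + 5.4 + 6.4 + 4.4 + 5.4 + 4.0 + 5.4 + 3.3 + 4.6 + 5.6 + 5.5 + 3.4 + 5.7) / 15 = 4.6733
σ̂ = s̄ / c₄ = 4.6733 / 0.9213 = 5.0725

5.073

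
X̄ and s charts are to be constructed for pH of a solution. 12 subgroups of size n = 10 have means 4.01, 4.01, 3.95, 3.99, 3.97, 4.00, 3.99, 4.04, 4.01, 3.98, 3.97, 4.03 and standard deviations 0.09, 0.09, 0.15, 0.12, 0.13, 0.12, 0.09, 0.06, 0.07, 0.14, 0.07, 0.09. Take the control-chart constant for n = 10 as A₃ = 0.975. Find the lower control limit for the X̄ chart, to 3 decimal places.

X̄̄ = (4.01 + 4.01 + 3.95 + 3.99 + 3.97 + 4.00 + 3.99 + 4.04 + 4.01 + 3.98 + 3.97 + 4.03) / 12 = 3.9958
s̄ = (0.09 + 0.09 + 0.15 + 0.12 + 0.13 + 0.12 + 0.09 + 0.06 + 0.07 + 0.14 + 0.07 + 0.09) / 12 = 0.1017
LCL = X̄̄ − A₃·s̄ = 3.9958 − 0.975 × 0.1017 = 3.8967

3.897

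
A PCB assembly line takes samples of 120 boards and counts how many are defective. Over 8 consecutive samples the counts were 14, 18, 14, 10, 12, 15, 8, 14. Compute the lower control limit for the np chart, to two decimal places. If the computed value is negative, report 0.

p̄ = Σdᵢ / (k·n) = 105 / (8 × 120) = 0.10938
LCL = np̄ − 3·√(np̄(1−p̄)) = 13.1250 − 3 × 3.4190 = 2.8680

2.87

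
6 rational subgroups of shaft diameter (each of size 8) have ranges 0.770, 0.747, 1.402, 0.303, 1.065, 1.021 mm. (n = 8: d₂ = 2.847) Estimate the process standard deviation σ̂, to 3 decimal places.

R̄ = (0.770 + 0.747 + 1.402 + 0.303 + 1.065 + 1.021) / 6 = 0.8847
σ̂ = R̄ / d₂ = 0.8847 / 2.847 = 0.3107

0.311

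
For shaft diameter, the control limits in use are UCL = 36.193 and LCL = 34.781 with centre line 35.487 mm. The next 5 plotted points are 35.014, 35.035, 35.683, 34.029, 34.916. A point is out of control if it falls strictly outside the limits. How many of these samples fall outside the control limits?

Compare each point to [34.781, 36.193]: sample 4 = 34.029 < LCL.

1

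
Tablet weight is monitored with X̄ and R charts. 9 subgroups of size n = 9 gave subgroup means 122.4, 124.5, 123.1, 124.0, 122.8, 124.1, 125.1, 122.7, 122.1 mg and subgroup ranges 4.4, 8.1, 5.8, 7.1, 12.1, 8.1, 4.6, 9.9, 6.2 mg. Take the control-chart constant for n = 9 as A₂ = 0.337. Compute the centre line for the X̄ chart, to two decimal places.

X̄̄ = (122.4 + 124.5 + 123.1 + 124.0 + 122.8 + 124.1 + 125.1 + 122.7 + 122.1) / 9 = 1110.8000 / 9 = 123.4222
CL = X̄̄ = 123.4222

123.42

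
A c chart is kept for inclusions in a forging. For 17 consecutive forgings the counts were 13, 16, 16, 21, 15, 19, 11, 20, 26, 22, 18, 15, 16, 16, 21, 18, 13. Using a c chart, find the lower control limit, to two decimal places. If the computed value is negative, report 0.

4.89

c̄ = (13 + 16 + 16 + 21 + 15 + 19 + 11 + 20 + 26 + 22 + 18 + 15 + 16 + 16 + 21 + 18 + 13) / 17 = 296 / 17 = 17.4118
LCL = c̄ − 3√c̄ = 17.4118 − 3 × 4.1727 = 4.8935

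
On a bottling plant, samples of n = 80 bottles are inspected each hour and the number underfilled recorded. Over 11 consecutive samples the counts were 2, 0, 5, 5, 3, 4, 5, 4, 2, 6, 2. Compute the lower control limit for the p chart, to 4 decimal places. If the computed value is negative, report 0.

p̄ = Σdᵢ / (k·n) = 38 / (11 × 80) = 0.04318
LCL = p̄ − 3·√(p̄(1−p̄)/n) = 0.04318 − 3 × 0.02273 = -0.02500 → 0 (negative, so LCL = 0)

0.0000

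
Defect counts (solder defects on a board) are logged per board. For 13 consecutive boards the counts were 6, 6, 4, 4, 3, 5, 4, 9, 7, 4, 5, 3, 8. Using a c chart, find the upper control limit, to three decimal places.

c̄ = (6 + 6 + 4 + 4 + 3 + 5 + 4 + 9 + 7 + 4 + 5 + 3 + 8) / 13 = 68 / 13 = 5.2308
UCL = c̄ + 3√c̄ = 5.2308 + 3 × √5.2308 = 5.2308 + 3 × 2.2871 = 12.0920

12.092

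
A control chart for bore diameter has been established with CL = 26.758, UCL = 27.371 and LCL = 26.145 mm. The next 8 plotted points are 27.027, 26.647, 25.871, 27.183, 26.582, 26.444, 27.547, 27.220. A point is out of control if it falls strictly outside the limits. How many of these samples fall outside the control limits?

2

Compare each point to [26.145, 27.371]: sample 3 = 25.871 < LCL; sample 7 = 27.547 > UCL.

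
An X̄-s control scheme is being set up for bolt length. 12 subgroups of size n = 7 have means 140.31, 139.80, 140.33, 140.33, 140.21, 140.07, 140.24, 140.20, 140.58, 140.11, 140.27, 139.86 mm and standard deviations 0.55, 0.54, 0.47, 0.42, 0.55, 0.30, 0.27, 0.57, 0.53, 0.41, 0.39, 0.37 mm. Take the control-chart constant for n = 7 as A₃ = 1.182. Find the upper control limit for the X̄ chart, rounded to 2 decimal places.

X̄̄ = (140.31 + 139.80 + 140.33 + 140.33 + 140.21 + 140.07 + 140.24 + 140.20 + 140.58 + 140.11 + 140.27 + 139.86) / 12 = 140.1925
s̄ = (0.55 + 0.54 + 0.47 + 0.42 + 0.55 + 0.30 + 0.27 + 0.57 + 0.53 + 0.41 + 0.39 + 0.37) / 12 = 0.4475
UCL = X̄̄ + A₃·s̄ = 140.1925 + 1.182 × 0.4475 = 140.7214

140.72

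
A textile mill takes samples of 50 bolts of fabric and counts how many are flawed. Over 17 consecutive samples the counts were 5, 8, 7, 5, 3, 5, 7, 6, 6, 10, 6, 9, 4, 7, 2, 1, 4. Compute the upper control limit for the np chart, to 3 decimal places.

12.272

p̄ = Σdᵢ / (k·n) = 95 / (17 × 50) = 0.11176
UCL = np̄ + 3·√(np̄(1−p̄)) = 5.5882 + 3 × √(5.5882×0.88824) = 5.5882 + 3 × 2.2279 = 12.2720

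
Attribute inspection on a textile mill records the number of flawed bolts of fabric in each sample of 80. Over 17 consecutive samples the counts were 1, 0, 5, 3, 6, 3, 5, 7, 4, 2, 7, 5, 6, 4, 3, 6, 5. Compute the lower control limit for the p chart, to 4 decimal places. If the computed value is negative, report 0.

0.0000

p̄ = Σdᵢ / (k·n) = 72 / (17 × 80) = 0.05294
LCL = p̄ − 3·√(p̄(1−p̄)/n) = 0.05294 − 3 × 0.02503 = -0.02216 → 0 (negative, so LCL = 0)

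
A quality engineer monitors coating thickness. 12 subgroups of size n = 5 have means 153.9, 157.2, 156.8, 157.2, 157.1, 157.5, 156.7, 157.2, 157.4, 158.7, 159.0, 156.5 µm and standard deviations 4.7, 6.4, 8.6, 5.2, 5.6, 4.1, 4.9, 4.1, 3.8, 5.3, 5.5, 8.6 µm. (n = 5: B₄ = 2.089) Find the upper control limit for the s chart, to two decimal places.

11.63

s̄ = (4.7 + 6.4 + 8.6 + 5.2 + 5.6 + 4.1 + 4.9 + 4.1 + 3.8 + 5.3 + 5.5 + 8.6) / 12 = 5.5667
UCL_s = B₄·s̄ = 2.089 × 5.5667 = 11.6288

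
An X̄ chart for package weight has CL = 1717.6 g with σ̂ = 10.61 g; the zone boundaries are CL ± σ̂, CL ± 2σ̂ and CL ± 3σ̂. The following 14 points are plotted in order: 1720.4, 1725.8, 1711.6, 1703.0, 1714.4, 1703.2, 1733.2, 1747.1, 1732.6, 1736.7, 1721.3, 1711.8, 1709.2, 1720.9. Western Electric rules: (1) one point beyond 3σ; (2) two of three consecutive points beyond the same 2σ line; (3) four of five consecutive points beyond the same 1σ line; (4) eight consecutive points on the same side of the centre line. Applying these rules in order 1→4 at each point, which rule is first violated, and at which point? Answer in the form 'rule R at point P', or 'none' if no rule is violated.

Zone of each point (C = within 1σ̂, B = 1σ̂–2σ̂, A = 2σ̂–3σ̂, * = beyond 3σ̂; sign = side of CL): 1:+C, 2:+C, 3:-C, 4:-B, 5:-C, 6:-B, 7:+B, 8:+A, 9:+B, 10:+B, 11:+C, 12:-C, 13:-C, 14:+C
Rule 3 (four of five consecutive points beyond the same 1σ limit) is satisfied at point 10.

rule 3 at point 10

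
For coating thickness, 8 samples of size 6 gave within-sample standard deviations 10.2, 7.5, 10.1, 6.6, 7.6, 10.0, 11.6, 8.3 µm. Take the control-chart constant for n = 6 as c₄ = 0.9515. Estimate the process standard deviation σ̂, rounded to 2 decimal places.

s̄ = (10.2 + 7.5 + 10.1 + 6.6 + 7.6 + 10.0 + 11.6 + 8.3) / 8 = 8.9875
σ̂ = s̄ / c₄ = 8.9875 / 0.9515 = 9.4456

9.45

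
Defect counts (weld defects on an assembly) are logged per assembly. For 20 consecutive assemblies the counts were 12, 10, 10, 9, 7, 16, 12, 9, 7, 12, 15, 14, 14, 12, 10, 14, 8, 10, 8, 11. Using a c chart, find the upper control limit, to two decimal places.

c̄ = (12 + 10 + 10 + 9 + 7 + 16 + 12 + 9 + 7 + 12 + 15 + 14 + 14 + 12 + 10 + 14 + 8 + 10 + 8 + 11) / 20 = 220 / 20 = 11.0000
UCL = c̄ + 3√c̄ = 11.0000 + 3 × √11.0000 = 11.0000 + 3 × 3.3166 = 20.9499

20.95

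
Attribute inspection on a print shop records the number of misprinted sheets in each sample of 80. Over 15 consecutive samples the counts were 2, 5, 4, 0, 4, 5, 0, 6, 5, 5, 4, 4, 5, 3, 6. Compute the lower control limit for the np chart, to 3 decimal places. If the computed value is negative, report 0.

0.000

p̄ = Σdᵢ / (k·n) = 58 / (15 × 80) = 0.04833
LCL = np̄ − 3·√(np̄(1−p̄)) = 3.8667 − 3 × 1.9183 = -1.8882 → 0 (negative, so LCL = 0)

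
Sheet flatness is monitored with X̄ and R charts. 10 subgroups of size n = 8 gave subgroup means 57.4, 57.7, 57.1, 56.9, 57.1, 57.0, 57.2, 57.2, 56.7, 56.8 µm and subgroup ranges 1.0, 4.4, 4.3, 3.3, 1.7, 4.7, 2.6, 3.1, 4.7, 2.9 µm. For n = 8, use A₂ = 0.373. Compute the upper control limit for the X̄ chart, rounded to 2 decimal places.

X̄̄ = (57.4 + 57.7 + 57.1 + 56.9 + 57.1 + 57.0 + 57.2 + 57.2 + 56.7 + 56.8) / 10 = 571.1000 / 10 = 57.1100
R̄ = (1.0 + 4.4 + 4.3 + 3.3 + 1.7 + 4.7 + 2.6 + 3.1 + 4.7 + 2.9) / 10 = 32.7000 / 10 = 3.2700
UCL = X̄̄ + A₂·R̄ = 57.1100 + 0.373 × 3.2700 = 58.3297

58.33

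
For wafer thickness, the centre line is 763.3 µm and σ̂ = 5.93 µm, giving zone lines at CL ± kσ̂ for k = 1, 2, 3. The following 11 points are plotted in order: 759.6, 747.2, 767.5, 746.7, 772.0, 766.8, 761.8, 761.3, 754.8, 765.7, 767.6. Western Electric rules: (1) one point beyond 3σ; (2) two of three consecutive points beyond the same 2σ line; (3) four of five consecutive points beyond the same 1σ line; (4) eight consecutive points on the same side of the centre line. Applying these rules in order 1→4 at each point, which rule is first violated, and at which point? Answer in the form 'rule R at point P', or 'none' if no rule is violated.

rule 2 at point 4

Zone of each point (C = within 1σ̂, B = 1σ̂–2σ̂, A = 2σ̂–3σ̂, * = beyond 3σ̂; sign = side of CL): 1:-C, 2:-A, 3:+C, 4:-A, 5:+B, 6:+C, 7:-C, 8:-C, 9:-B, 10:+C, 11:+C
Rule 2 (two of three consecutive points beyond the same 2σ limit) is satisfied at point 4.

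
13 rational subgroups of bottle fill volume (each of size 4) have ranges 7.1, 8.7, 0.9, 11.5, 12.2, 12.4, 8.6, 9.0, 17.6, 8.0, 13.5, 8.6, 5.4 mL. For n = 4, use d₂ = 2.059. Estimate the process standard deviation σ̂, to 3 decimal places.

4.614

R̄ = (7.1 + 8.7 + 0.9 + 11.5 + 12.2 + 12.4 + 8.6 + 9.0 + 17.6 + 8.0 + 13.5 + 8.6 + 5.4) / 13 = 9.5000
σ̂ = R̄ / d₂ = 9.5000 / 2.059 = 4.6139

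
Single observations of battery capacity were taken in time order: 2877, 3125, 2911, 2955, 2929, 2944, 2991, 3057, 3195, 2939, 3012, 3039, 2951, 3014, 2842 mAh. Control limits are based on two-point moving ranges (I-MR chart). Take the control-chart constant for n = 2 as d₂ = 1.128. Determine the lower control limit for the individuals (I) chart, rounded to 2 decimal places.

2704.81

X̄ = (2877 + 3125 + 2911 + 2955 + 2929 + 2944 + 2991 + 3057 + 3195 + 2939 + 3012 + 3039 + 2951 + 3014 + 2842) / 15 = 2985.4000
Moving ranges: 248, 214, 44, 26, 15, 47, 66, 138, 256, 73, 27, 88, 63, 172; M̄R̄ = 1477.0000 / 14 = 105.5000
LCL = X̄ − 3·M̄R̄/d₂ = 2985.4000 − 3 × 105.5000 / 1.128 = 2704.8149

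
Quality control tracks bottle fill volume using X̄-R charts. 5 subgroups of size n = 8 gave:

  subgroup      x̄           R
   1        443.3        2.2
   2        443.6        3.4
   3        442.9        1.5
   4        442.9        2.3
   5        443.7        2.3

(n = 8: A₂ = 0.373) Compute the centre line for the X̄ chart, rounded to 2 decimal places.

443.28

X̄̄ = (443.3 + 443.6 + 442.9 + 442.9 + 443.7) / 5 = 2216.4000 / 5 = 443.2800
CL = X̄̄ = 443.2800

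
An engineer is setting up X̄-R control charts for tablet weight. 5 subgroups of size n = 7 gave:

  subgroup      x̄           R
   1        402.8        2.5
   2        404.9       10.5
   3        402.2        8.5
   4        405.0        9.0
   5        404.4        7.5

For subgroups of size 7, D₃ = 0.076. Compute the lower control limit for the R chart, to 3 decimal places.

R̄ = (2.5 + 10.5 + 8.5 + 9.0 + 7.5) / 5 = 38.0000 / 5 = 7.6000
LCL_R = D₃·R̄ = 0.076 × 7.6000 = 0.5776

0.578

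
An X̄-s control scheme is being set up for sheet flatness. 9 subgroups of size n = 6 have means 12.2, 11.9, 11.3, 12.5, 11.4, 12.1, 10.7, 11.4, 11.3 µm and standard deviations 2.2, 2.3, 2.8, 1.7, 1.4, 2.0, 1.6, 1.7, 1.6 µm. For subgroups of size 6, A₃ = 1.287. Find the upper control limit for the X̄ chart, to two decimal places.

X̄̄ = (12.2 + 11.9 + 11.3 + 12.5 + 11.4 + 12.1 + 10.7 + 11.4 + 11.3) / 9 = 11.6444
s̄ = (2.2 + 2.3 + 2.8 + 1.7 + 1.4 + 2.0 + 1.6 + 1.7 + 1.6) / 9 = 1.9222
UCL = X̄̄ + A₃·s̄ = 11.6444 + 1.287 × 1.9222 = 14.1183

14.12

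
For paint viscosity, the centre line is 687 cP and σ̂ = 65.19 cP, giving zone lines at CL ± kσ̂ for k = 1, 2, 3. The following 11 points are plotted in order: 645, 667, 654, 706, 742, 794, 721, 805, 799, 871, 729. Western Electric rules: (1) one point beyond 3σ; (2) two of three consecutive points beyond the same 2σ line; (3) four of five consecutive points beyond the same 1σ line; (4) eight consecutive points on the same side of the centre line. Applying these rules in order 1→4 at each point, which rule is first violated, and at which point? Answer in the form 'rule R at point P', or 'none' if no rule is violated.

rule 3 at point 10

Zone of each point (C = within 1σ̂, B = 1σ̂–2σ̂, A = 2σ̂–3σ̂, * = beyond 3σ̂; sign = side of CL): 1:-C, 2:-C, 3:-C, 4:+C, 5:+C, 6:+B, 7:+C, 8:+B, 9:+B, 10:+A, 11:+C
Rule 3 (four of five consecutive points beyond the same 1σ limit) is satisfied at point 10.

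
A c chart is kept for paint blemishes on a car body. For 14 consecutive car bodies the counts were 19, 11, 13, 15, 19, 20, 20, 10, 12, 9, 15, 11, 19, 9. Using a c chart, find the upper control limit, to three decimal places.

c̄ = (19 + 11 + 13 + 15 + 19 + 20 + 20 + 10 + 12 + 9 + 15 + 11 + 19 + 9) / 14 = 202 / 14 = 14.4286
UCL = c̄ + 3√c̄ = 14.4286 + 3 × √14.4286 = 14.4286 + 3 × 3.7985 = 25.8241

25.824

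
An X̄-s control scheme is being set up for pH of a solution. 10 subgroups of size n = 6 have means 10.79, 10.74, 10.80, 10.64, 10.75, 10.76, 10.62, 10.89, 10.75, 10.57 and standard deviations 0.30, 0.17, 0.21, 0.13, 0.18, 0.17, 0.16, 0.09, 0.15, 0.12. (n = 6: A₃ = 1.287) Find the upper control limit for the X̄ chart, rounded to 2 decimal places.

10.95

X̄̄ = (10.79 + 10.74 + 10.80 + 10.64 + 10.75 + 10.76 + 10.62 + 10.89 + 10.75 + 10.57) / 10 = 10.7310
s̄ = (0.30 + 0.17 + 0.21 + 0.13 + 0.18 + 0.17 + 0.16 + 0.09 + 0.15 + 0.12) / 10 = 0.1680
UCL = X̄̄ + A₃·s̄ = 10.7310 + 1.287 × 0.1680 = 10.9472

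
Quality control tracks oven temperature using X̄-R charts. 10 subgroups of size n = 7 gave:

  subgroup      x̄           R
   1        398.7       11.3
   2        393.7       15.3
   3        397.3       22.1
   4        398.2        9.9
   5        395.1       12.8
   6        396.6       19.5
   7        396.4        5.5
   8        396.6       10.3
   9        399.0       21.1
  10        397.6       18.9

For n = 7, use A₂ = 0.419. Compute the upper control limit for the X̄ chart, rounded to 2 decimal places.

X̄̄ = (398.7 + 393.7 + 397.3 + 398.2 + 395.1 + 396.6 + 396.4 + 396.6 + 399.0 + 397.6) / 10 = 3969.2000 / 10 = 396.9200
R̄ = (11.3 + 15.3 + 22.1 + 9.9 + 12.8 + 19.5 + 5.5 + 10.3 + 21.1 + 18.9) / 10 = 146.7000 / 10 = 14.6700
UCL = X̄̄ + A₂·R̄ = 396.9200 + 0.419 × 14.6700 = 403.0667

403.07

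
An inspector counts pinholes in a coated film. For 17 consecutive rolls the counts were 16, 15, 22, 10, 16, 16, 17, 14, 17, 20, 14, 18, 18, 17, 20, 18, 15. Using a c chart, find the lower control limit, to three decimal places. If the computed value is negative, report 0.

4.407

c̄ = (16 + 15 + 22 + 10 + 16 + 16 + 17 + 14 + 17 + 20 + 14 + 18 + 18 + 17 + 20 + 18 + 15) / 17 = 283 / 17 = 16.6471
LCL = c̄ − 3√c̄ = 16.6471 − 3 × 4.0801 = 4.4068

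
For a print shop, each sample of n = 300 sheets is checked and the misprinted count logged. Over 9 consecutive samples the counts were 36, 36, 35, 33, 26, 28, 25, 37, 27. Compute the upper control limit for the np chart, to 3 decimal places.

p̄ = Σdᵢ / (k·n) = 283 / (9 × 300) = 0.10481
UCL = np̄ + 3·√(np̄(1−p̄)) = 31.4444 + 3 × √(31.4444×0.89519) = 31.4444 + 3 × 5.3055 = 47.3610

47.361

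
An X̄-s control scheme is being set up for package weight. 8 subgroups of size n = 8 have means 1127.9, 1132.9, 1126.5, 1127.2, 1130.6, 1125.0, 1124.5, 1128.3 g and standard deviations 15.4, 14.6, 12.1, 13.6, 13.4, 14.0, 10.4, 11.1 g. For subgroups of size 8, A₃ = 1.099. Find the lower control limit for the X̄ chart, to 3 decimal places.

1113.493

X̄̄ = (1127.9 + 1132.9 + 1126.5 + 1127.2 + 1130.6 + 1125.0 + 1124.5 + 1128.3) / 8 = 1127.8625
s̄ = (15.4 + 14.6 + 12.1 + 13.6 + 13.4 + 14.0 + 10.4 + 11.1) / 8 = 13.0750
LCL = X̄̄ − A₃·s̄ = 1127.8625 − 1.099 × 13.0750 = 1113.4931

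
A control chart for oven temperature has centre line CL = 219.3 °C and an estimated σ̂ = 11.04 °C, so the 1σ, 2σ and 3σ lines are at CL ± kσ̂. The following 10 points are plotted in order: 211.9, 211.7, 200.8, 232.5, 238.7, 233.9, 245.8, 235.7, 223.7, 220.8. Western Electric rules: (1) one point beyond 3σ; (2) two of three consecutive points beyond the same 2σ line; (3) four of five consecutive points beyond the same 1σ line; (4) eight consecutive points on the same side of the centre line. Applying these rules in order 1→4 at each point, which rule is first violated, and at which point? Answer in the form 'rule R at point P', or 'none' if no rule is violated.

Zone of each point (C = within 1σ̂, B = 1σ̂–2σ̂, A = 2σ̂–3σ̂, * = beyond 3σ̂; sign = side of CL): 1:-C, 2:-C, 3:-B, 4:+B, 5:+B, 6:+B, 7:+A, 8:+B, 9:+C, 10:+C
Rule 3 (four of five consecutive points beyond the same 1σ limit) is satisfied at point 7.

rule 3 at point 7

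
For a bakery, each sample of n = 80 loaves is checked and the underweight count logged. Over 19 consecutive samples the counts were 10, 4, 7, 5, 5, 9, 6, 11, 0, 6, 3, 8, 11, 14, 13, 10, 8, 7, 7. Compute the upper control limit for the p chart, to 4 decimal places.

0.1930

p̄ = Σdᵢ / (k·n) = 144 / (19 × 80) = 0.09474
UCL = p̄ + 3·√(p̄(1−p̄)/n) = 0.09474 + 3 × √(0.09474×0.90526/80) = 0.09474 + 3 × 0.03274 = 0.19296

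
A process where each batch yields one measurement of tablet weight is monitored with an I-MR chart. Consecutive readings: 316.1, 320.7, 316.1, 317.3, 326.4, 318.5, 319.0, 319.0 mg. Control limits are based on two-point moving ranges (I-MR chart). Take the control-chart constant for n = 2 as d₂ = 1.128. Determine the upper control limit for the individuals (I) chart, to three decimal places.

329.738

X̄ = (316.1 + 320.7 + 316.1 + 317.3 + 326.4 + 318.5 + 319.0 + 319.0) / 8 = 319.1375
Moving ranges: 4.6, 4.6, 1.2, 9.1, 7.9, 0.5, 0.0; M̄R̄ = 27.9000 / 7 = 3.9857
UCL = X̄ + 3·M̄R̄/d₂ = 319.1375 + 3 × 3.9857 / 1.128 = 329.7378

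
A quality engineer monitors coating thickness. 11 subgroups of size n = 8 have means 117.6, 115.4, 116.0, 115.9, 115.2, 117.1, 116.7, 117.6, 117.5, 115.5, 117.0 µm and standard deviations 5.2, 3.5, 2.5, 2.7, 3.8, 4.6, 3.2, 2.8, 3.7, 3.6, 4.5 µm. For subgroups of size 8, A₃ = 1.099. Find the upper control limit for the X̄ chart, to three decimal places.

120.506

X̄̄ = (117.6 + 115.4 + 116.0 + 115.9 + 115.2 + 117.1 + 116.7 + 117.6 + 117.5 + 115.5 + 117.0) / 11 = 116.5000
s̄ = (5.2 + 3.5 + 2.5 + 2.7 + 3.8 + 4.6 + 3.2 + 2.8 + 3.7 + 3.6 + 4.5) / 11 = 3.6455
UCL = X̄̄ + A₃·s̄ = 116.5000 + 1.099 × 3.6455 = 120.5064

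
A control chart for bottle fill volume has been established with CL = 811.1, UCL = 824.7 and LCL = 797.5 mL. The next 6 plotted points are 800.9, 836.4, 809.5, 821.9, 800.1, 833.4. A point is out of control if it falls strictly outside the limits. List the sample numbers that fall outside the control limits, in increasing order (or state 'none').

2, 6

Compare each point to [797.5, 824.7]: sample 2 = 836.4 > UCL; sample 6 = 833.4 > UCL.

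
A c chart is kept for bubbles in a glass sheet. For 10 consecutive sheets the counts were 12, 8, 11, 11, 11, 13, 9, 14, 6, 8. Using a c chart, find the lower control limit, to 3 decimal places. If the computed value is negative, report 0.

c̄ = (12 + 8 + 11 + 11 + 11 + 13 + 9 + 14 + 6 + 8) / 10 = 103 / 10 = 10.3000
LCL = c̄ − 3√c̄ = 10.3000 − 3 × 3.2094 = 0.6719

0.672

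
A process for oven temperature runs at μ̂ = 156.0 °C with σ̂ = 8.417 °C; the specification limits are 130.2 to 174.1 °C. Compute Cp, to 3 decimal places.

0.869

Cp = (USL − LSL) / (6σ̂) = (174.1 − 130.2) / (6 × 8.417) = 43.9000 / 50.5020 = 0.8693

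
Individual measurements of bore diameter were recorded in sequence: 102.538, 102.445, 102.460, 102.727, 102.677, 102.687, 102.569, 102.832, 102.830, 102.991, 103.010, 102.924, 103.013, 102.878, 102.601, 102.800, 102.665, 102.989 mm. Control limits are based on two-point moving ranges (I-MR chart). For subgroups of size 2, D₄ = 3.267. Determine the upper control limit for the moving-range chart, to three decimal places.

Moving ranges: 0.093, 0.015, 0.267, 0.050, 0.010, 0.118, 0.263, 0.002, 0.161, 0.019, 0.086, 0.089, 0.135, 0.277, 0.199, 0.135, 0.324; M̄R̄ = 2.2430 / 17 = 0.1319
UCL_MR = D₄·M̄R̄ = 3.267 × 0.1319 = 0.4311

0.431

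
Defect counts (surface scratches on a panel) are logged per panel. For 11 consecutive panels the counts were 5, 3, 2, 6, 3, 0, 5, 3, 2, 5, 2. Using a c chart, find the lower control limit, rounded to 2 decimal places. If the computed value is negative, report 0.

c̄ = (5 + 3 + 2 + 6 + 3 + 0 + 5 + 3 + 2 + 5 + 2) / 11 = 36 / 11 = 3.2727
LCL = c̄ − 3√c̄ = 3.2727 − 3 × 1.8091 = -2.1545 → 0 (cannot be negative)

0.00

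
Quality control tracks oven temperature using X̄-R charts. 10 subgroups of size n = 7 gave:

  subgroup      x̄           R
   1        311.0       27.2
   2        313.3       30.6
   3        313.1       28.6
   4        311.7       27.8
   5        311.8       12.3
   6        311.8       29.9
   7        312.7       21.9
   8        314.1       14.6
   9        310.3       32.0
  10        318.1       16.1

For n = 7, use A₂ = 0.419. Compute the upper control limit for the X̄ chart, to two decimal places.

322.89

X̄̄ = (311.0 + 313.3 + 313.1 + 311.7 + 311.8 + 311.8 + 312.7 + 314.1 + 310.3 + 318.1) / 10 = 3127.9000 / 10 = 312.7900
R̄ = (27.2 + 30.6 + 28.6 + 27.8 + 12.3 + 29.9 + 21.9 + 14.6 + 32.0 + 16.1) / 10 = 241.0000 / 10 = 24.1000
UCL = X̄̄ + A₂·R̄ = 312.7900 + 0.419 × 24.1000 = 322.8879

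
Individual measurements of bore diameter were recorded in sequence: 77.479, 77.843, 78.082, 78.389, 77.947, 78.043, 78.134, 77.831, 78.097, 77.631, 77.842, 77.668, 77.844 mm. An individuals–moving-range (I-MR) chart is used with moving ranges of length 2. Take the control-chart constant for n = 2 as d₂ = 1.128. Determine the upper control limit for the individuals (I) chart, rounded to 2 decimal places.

78.60

X̄ = (77.479 + 77.843 + 78.082 + 78.389 + 77.947 + 78.043 + 78.134 + 77.831 + 78.097 + 77.631 + 77.842 + 77.668 + 77.844) / 13 = 77.9100
Moving ranges: 0.364, 0.239, 0.307, 0.442, 0.096, 0.091, 0.303, 0.266, 0.466, 0.211, 0.174, 0.176; M̄R̄ = 3.1350 / 12 = 0.2612
UCL = X̄ + 3·M̄R̄/d₂ = 77.9100 + 3 × 0.2612 / 1.128 = 78.6048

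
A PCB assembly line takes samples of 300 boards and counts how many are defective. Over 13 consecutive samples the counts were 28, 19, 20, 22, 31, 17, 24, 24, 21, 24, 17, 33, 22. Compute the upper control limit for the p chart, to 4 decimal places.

p̄ = Σdᵢ / (k·n) = 302 / (13 × 300) = 0.07744
UCL = p̄ + 3·√(p̄(1−p̄)/n) = 0.07744 + 3 × √(0.07744×0.92256/300) = 0.07744 + 3 × 0.01543 = 0.12373

0.1237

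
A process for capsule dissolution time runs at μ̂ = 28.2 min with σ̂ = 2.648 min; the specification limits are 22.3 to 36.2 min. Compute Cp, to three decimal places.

Cp = (USL − LSL) / (6σ̂) = (36.2 − 22.3) / (6 × 2.648) = 13.9000 / 15.8880 = 0.8749

0.875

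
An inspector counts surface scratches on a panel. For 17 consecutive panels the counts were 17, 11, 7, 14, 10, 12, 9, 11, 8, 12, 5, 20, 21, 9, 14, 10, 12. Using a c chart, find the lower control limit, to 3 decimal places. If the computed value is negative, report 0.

c̄ = (17 + 11 + 7 + 14 + 10 + 12 + 9 + 11 + 8 + 12 + 5 + 20 + 21 + 9 + 14 + 10 + 12) / 17 = 202 / 17 = 11.8824
LCL = c̄ − 3√c̄ = 11.8824 − 3 × 3.4471 = 1.5411

1.541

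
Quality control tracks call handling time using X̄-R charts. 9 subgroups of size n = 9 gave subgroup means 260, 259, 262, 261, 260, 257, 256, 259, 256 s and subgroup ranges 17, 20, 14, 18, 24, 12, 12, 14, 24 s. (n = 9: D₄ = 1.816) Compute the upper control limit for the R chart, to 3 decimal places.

31.276

R̄ = (17 + 20 + 14 + 18 + 24 + 12 + 12 + 14 + 24) / 9 = 155.0000 / 9 = 17.2222
UCL_R = D₄·R̄ = 1.816 × 17.2222 = 31.2756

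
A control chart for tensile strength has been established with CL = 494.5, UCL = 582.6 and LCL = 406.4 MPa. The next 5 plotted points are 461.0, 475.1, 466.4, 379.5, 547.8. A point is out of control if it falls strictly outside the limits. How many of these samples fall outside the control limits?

Compare each point to [406.4, 582.6]: sample 4 = 379.5 < LCL.

1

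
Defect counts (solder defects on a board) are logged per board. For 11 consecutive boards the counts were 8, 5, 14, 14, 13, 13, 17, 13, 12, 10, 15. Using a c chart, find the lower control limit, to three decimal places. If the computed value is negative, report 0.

1.711

c̄ = (8 + 5 + 14 + 14 + 13 + 13 + 17 + 13 + 12 + 10 + 15) / 11 = 134 / 11 = 12.1818
LCL = c̄ − 3√c̄ = 12.1818 − 3 × 3.4902 = 1.7111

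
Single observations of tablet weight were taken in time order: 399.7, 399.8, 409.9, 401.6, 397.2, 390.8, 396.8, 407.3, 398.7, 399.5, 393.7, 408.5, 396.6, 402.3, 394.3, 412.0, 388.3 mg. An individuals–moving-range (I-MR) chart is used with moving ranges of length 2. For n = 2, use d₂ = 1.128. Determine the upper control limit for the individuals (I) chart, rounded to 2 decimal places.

X̄ = (399.7 + 399.8 + 409.9 + 401.6 + 397.2 + 390.8 + 396.8 + 407.3 + 398.7 + 399.5 + 393.7 + 408.5 + 396.6 + 402.3 + 394.3 + 412.0 + 388.3) / 17 = 399.8235
Moving ranges: 0.1, 10.1, 8.3, 4.4, 6.4, 6.0, 10.5, 8.6, 0.8, 5.8, 14.8, 11.9, 5.7, 8.0, 17.7, 23.7; M̄R̄ = 142.8000 / 16 = 8.9250
UCL = X̄ + 3·M̄R̄/d₂ = 399.8235 + 3 × 8.9250 / 1.128 = 423.5602

423.56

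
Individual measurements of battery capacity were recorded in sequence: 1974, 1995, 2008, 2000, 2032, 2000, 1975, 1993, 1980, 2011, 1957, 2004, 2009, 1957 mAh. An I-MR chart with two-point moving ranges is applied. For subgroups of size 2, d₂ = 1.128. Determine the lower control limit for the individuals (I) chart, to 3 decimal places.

X̄ = (1974 + 1995 + 2008 + 2000 + 2032 + 2000 + 1975 + 1993 + 1980 + 2011 + 1957 + 2004 + 2009 + 1957) / 14 = 1992.5000
Moving ranges: 21, 13, 8, 32, 32, 25, 18, 13, 31, 54, 47, 5, 52; M̄R̄ = 351.0000 / 13 = 27.0000
LCL = X̄ − 3·M̄R̄/d₂ = 1992.5000 − 3 × 27.0000 / 1.128 = 1920.6915

1920.691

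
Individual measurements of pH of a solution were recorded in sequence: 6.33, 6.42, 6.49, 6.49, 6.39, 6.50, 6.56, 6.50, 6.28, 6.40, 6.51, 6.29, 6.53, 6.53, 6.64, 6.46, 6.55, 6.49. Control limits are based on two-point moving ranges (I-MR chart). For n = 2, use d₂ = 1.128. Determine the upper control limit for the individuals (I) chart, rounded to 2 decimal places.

X̄ = (6.33 + 6.42 + 6.49 + 6.49 + 6.39 + 6.50 + 6.56 + 6.50 + 6.28 + 6.40 + 6.51 + 6.29 + 6.53 + 6.53 + 6.64 + 6.46 + 6.55 + 6.49) / 18 = 6.4644
Moving ranges: 0.09, 0.07, 0.00, 0.10, 0.11, 0.06, 0.06, 0.22, 0.12, 0.11, 0.22, 0.24, 0.00, 0.11, 0.18, 0.09, 0.06; M̄R̄ = 1.8400 / 17 = 0.1082
UCL = X̄ + 3·M̄R̄/d₂ = 6.4644 + 3 × 0.1082 / 1.128 = 6.7523

6.75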